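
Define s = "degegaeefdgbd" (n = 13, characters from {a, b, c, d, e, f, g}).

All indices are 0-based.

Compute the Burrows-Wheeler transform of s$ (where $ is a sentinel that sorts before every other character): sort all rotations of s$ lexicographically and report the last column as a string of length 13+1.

rank  rotation        last
    0  $degegaeefdgbd  d
    1  aeefdgbd$degeg  g
    2  bd$degegaeefdg  g
    3  d$degegaeefdgb  b
    4  degegaeefdgbd$  $
    5  dgbd$degegaeef  f
    6  eefdgbd$degega  a
    7  efdgbd$degegae  e
    8  egaeefdgbd$deg  g
    9  egegaeefdgbd$d  d
   10  fdgbd$degegaee  e
   11  gaeefdgbd$dege  e
   12  gbd$degegaeefd  d
   13  gegaeefdgbd$de  e

dggb$faegdeede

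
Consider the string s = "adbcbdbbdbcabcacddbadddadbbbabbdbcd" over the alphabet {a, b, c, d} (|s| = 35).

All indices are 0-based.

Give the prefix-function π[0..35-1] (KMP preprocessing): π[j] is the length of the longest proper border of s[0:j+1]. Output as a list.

[0, 0, 0, 0, 0, 0, 0, 0, 0, 0, 0, 1, 0, 0, 1, 0, 0, 0, 0, 1, 2, 0, 0, 1, 2, 3, 0, 0, 1, 0, 0, 0, 0, 0, 0]

π[0] = 0
j=1 s[j]='d': π[1]=0 (border '')
j=2 s[j]='b': π[2]=0 (border '')
j=3 s[j]='c': π[3]=0 (border '')
j=4 s[j]='b': π[4]=0 (border '')
j=5 s[j]='d': π[5]=0 (border '')
j=6 s[j]='b': π[6]=0 (border '')
j=7 s[j]='b': π[7]=0 (border '')
j=8 s[j]='d': π[8]=0 (border '')
j=9 s[j]='b': π[9]=0 (border '')
j=10 s[j]='c': π[10]=0 (border '')
j=11 s[j]='a': π[11]=1 (border 'a')
j=12 s[j]='b': k: 1→0; π[12]=0 (border '')
j=13 s[j]='c': π[13]=0 (border '')
j=14 s[j]='a': π[14]=1 (border 'a')
j=15 s[j]='c': k: 1→0; π[15]=0 (border '')
j=16 s[j]='d': π[16]=0 (border '')
j=17 s[j]='d': π[17]=0 (border '')
j=18 s[j]='b': π[18]=0 (border '')
j=19 s[j]='a': π[19]=1 (border 'a')
j=20 s[j]='d': π[20]=2 (border 'ad')
j=21 s[j]='d': k: 2→0; π[21]=0 (border '')
j=22 s[j]='d': π[22]=0 (border '')
j=23 s[j]='a': π[23]=1 (border 'a')
j=24 s[j]='d': π[24]=2 (border 'ad')
j=25 s[j]='b': π[25]=3 (border 'adb')
j=26 s[j]='b': k: 3→0; π[26]=0 (border '')
j=27 s[j]='b': π[27]=0 (border '')
j=28 s[j]='a': π[28]=1 (border 'a')
j=29 s[j]='b': k: 1→0; π[29]=0 (border '')
j=30 s[j]='b': π[30]=0 (border '')
j=31 s[j]='d': π[31]=0 (border '')
j=32 s[j]='b': π[32]=0 (border '')
j=33 s[j]='c': π[33]=0 (border '')
j=34 s[j]='d': π[34]=0 (border '')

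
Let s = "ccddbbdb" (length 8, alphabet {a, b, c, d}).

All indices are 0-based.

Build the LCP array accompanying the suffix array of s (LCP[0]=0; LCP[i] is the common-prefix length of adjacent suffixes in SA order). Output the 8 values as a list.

sorted suffixes:
  #0 SA[0]=7  'b'
  #1 SA[1]=4  'bbdb'
  #2 SA[2]=5  'bdb'
  #3 SA[3]=0  'ccddbbdb'
  #4 SA[4]=1  'cddbbdb'
  #5 SA[5]=6  'db'
  #6 SA[6]=3  'dbbdb'
  #7 SA[7]=2  'ddbbdb'

SA = [7, 4, 5, 0, 1, 6, 3, 2]
i: (SA[i-1],SA[i]) lcp shared
  1: (7,4) 1 'b'
  2: (4,5) 1 'b'
  3: (5,0) 0 ''
  4: (0,1) 1 'c'
  5: (1,6) 0 ''
  6: (6,3) 2 'db'
  7: (3,2) 1 'd'

[0, 1, 1, 0, 1, 0, 2, 1]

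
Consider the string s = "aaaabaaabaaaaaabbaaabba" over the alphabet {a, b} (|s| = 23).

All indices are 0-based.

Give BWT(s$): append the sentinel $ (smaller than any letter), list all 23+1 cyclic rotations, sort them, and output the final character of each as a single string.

abba$ababaaaaaaaaabaabaa

rank  rotation                  last
    0  $aaaabaaabaaaaaabbaaabba  a
    1  a$aaaabaaabaaaaaabbaaabb  b
    2  aaaaaabbaaabba$aaaabaaab  b
    3  aaaaabbaaabba$aaaabaaaba  a
    4  aaaabaaabaaaaaabbaaabba$  $
    5  aaaabbaaabba$aaaabaaabaa  a
    6  aaabaaaaaabbaaabba$aaaab  b
    7  aaabaaabaaaaaabbaaabba$a  a
    8  aaabba$aaaabaaabaaaaaabb  b
    9  aaabbaaabba$aaaabaaabaaa  a
   10  aabaaaaaabbaaabba$aaaaba  a
   11  aabaaabaaaaaabbaaabba$aa  a
   12  aabba$aaaabaaabaaaaaabba  a
   13  aabbaaabba$aaaabaaabaaaa  a
   14  abaaaaaabbaaabba$aaaabaa  a
   15  abaaabaaaaaabbaaabba$aaa  a
   16  abba$aaaabaaabaaaaaabbaa  a
   17  abbaaabba$aaaabaaabaaaaa  a
   18  ba$aaaabaaabaaaaaabbaaab  b
   19  baaaaaabbaaabba$aaaabaaa  a
   20  baaabaaaaaabbaaabba$aaaa  a
   21  baaabba$aaaabaaabaaaaaab  b
   22  bba$aaaabaaabaaaaaabbaaa  a
   23  bbaaabba$aaaabaaabaaaaaa  a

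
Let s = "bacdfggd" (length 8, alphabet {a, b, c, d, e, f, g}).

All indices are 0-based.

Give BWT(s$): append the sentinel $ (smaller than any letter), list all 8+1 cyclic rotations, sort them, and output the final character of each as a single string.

db$agcdgf

rank  rotation   last
    0  $bacdfggd  d
    1  acdfggd$b  b
    2  bacdfggd$  $
    3  cdfggd$ba  a
    4  d$bacdfgg  g
    5  dfggd$bac  c
    6  fggd$bacd  d
    7  gd$bacdfg  g
    8  ggd$bacdf  f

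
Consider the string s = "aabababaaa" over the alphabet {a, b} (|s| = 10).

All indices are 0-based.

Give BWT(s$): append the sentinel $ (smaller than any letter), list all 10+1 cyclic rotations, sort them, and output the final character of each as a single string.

rank  rotation     last
    0  $aabababaaa  a
    1  a$aabababaa  a
    2  aa$aabababa  a
    3  aaa$aababab  b
    4  aabababaaa$  $
    5  abaaa$aabab  b
    6  ababaaa$aab  b
    7  abababaaa$a  a
    8  baaa$aababa  a
    9  babaaa$aaba  a
   10  bababaaa$aa  a

aaab$bbaaaa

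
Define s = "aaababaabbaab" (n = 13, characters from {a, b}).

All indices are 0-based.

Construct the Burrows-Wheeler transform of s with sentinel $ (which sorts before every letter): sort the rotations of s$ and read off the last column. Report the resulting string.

b$bababaaabaaa

rank  rotation        last
    0  $aaababaabbaab  b
    1  aaababaabbaab$  $
    2  aab$aaababaabb  b
    3  aababaabbaab$a  a
    4  aabbaab$aaabab  b
    5  ab$aaababaabba  a
    6  abaabbaab$aaab  b
    7  ababaabbaab$aa  a
    8  abbaab$aaababa  a
    9  b$aaababaabbaa  a
   10  baab$aaababaab  b
   11  baabbaab$aaaba  a
   12  babaabbaab$aaa  a
   13  bbaab$aaababaa  a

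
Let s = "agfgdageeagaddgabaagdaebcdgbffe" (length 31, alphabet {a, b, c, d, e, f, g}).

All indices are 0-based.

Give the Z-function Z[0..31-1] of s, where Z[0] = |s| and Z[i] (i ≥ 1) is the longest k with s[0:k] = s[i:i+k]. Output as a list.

Z[0]=31
i=1: i≥r, start 0; Z[1]=0
i=2: i≥r, start 0; Z[2]=0
i=3: i≥r, start 0; Z[3]=0
i=4: i≥r, start 0; Z[4]=0
i=5: i≥r, start 0; Z[5]=2 grow→box=[5,7)
i=6: min(r-i=1, Z[1]=0)=0; Z[6]=0
i=7: i≥r, start 0; Z[7]=0
i=8: i≥r, start 0; Z[8]=0
i=9: i≥r, start 0; Z[9]=2 grow→box=[9,11)
i=10: min(r-i=1, Z[1]=0)=0; Z[10]=0
i=11: i≥r, start 0; Z[11]=1 grow→box=[11,12)
i=12: i≥r, start 0; Z[12]=0
i=13: i≥r, start 0; Z[13]=0
i=14: i≥r, start 0; Z[14]=0
i=15: i≥r, start 0; Z[15]=1 grow→box=[15,16)
i=16: i≥r, start 0; Z[16]=0
i=17: i≥r, start 0; Z[17]=1 grow→box=[17,18)
i=18: i≥r, start 0; Z[18]=2 grow→box=[18,20)
i=19: min(r-i=1, Z[1]=0)=0; Z[19]=0
i=20: i≥r, start 0; Z[20]=0
i=21: i≥r, start 0; Z[21]=1 grow→box=[21,22)
i=22: i≥r, start 0; Z[22]=0
i=23: i≥r, start 0; Z[23]=0
i=24: i≥r, start 0; Z[24]=0
i=25: i≥r, start 0; Z[25]=0
i=26: i≥r, start 0; Z[26]=0
i=27: i≥r, start 0; Z[27]=0
i=28: i≥r, start 0; Z[28]=0
i=29: i≥r, start 0; Z[29]=0
i=30: i≥r, start 0; Z[30]=0

[31, 0, 0, 0, 0, 2, 0, 0, 0, 2, 0, 1, 0, 0, 0, 1, 0, 1, 2, 0, 0, 1, 0, 0, 0, 0, 0, 0, 0, 0, 0]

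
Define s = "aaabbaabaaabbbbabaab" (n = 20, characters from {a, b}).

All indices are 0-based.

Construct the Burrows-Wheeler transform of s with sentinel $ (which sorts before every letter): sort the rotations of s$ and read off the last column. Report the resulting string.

rank  rotation               last
    0  $aaabbaabaaabbbbabaab  b
    1  aaabbaabaaabbbbabaab$  $
    2  aaabbbbabaab$aaabbaab  b
    3  aab$aaabbaabaaabbbbab  b
    4  aabaaabbbbabaab$aaabb  b
    5  aabbaabaaabbbbabaab$a  a
    6  aabbbbabaab$aaabbaaba  a
    7  ab$aaabbaabaaabbbbaba  a
    8  abaaabbbbabaab$aaabba  a
    9  abaab$aaabbaabaaabbbb  b
   10  abbaabaaabbbbabaab$aa  a
   11  abbbbabaab$aaabbaabaa  a
   12  b$aaabbaabaaabbbbabaa  a
   13  baaabbbbabaab$aaabbaa  a
   14  baab$aaabbaabaaabbbba  a
   15  baabaaabbbbabaab$aaab  b
   16  babaab$aaabbaabaaabbb  b
   17  bbaabaaabbbbabaab$aaa  a
   18  bbabaab$aaabbaabaaabb  b
   19  bbbabaab$aaabbaabaaab  b
   20  bbbbabaab$aaabbaabaaa  a

b$bbbaaaabaaaaabbabba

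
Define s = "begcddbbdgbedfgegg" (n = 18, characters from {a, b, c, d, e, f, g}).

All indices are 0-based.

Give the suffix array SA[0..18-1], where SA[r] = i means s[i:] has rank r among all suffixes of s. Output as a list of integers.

[6, 7, 10, 0, 3, 5, 4, 12, 8, 11, 1, 15, 13, 17, 9, 2, 14, 16]

sorted suffixes:
  #0 SA[0]=6  'bbdgbedfgegg'
  #1 SA[1]=7  'bdgbedfgegg'
  #2 SA[2]=10  'bedfgegg'
  #3 SA[3]=0  'begcddbbdgbedfgegg'
  #4 SA[4]=3  'cddbbdgbedfgegg'
  #5 SA[5]=5  'dbbdgbedfgegg'
  #6 SA[6]=4  'ddbbdgbedfgegg'
  #7 SA[7]=12  'dfgegg'
  #8 SA[8]=8  'dgbedfgegg'
  #9 SA[9]=11  'edfgegg'
  #10 SA[10]=1  'egcddbbdgbedfgegg'
  #11 SA[11]=15  'egg'
  #12 SA[12]=13  'fgegg'
  #13 SA[13]=17  'g'
  #14 SA[14]=9  'gbedfgegg'
  #15 SA[15]=2  'gcddbbdgbedfgegg'
  #16 SA[16]=14  'gegg'
  #17 SA[17]=16  'gg'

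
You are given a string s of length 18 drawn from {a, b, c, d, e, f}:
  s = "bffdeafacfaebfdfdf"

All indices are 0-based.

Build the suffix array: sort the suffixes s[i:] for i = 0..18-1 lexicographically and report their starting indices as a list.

[7, 10, 5, 12, 0, 8, 3, 16, 14, 4, 11, 17, 6, 9, 2, 15, 13, 1]

sorted suffixes:
  #0 SA[0]=7  'acfaebfdfdf'
  #1 SA[1]=10  'aebfdfdf'
  #2 SA[2]=5  'afacfaebfdfdf'
  #3 SA[3]=12  'bfdfdf'
  #4 SA[4]=0  'bffdeafacfaebfdfdf'
  #5 SA[5]=8  'cfaebfdfdf'
  #6 SA[6]=3  'deafacfaebfdfdf'
  #7 SA[7]=16  'df'
  #8 SA[8]=14  'dfdf'
  #9 SA[9]=4  'eafacfaebfdfdf'
  #10 SA[10]=11  'ebfdfdf'
  #11 SA[11]=17  'f'
  #12 SA[12]=6  'facfaebfdfdf'
  #13 SA[13]=9  'faebfdfdf'
  #14 SA[14]=2  'fdeafacfaebfdfdf'
  #15 SA[15]=15  'fdf'
  #16 SA[16]=13  'fdfdf'
  #17 SA[17]=1  'ffdeafacfaebfdfdf'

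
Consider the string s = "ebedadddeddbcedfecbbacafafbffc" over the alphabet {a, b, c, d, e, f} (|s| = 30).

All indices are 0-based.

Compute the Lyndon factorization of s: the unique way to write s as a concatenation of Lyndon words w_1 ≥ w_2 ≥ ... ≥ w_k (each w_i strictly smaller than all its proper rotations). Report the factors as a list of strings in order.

emit factor 1: 'e' (i=0, period=1)
emit factor 2: 'bed' (i=1, period=3)
emit factor 3: 'adddeddbcedfecbb' (i=4, period=16)
emit factor 4: 'acafafbffc' (i=20, period=10)

["e", "bed", "adddeddbcedfecbb", "acafafbffc"]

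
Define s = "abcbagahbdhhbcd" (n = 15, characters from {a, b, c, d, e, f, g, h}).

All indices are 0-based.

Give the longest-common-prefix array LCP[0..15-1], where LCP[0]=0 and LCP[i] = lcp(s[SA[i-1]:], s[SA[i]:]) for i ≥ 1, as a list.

rank→(start, suffix):
  0 → (0, 'abcbagahbdhhbcd')
  1 → (4, 'agahbdhhbcd')
  2 → (6, 'ahbdhhbcd')
  3 → (3, 'bagahbdhhbcd')
  4 → (1, 'bcbagahbdhhbcd')
  5 → (12, 'bcd')
  6 → (8, 'bdhhbcd')
  7 → (2, 'cbagahbdhhbcd')
  8 → (13, 'cd')
  9 → (14, 'd')
  10 → (9, 'dhhbcd')
  11 → (5, 'gahbdhhbcd')
  12 → (11, 'hbcd')
  13 → (7, 'hbdhhbcd')
  14 → (10, 'hhbcd')

SA = [0, 4, 6, 3, 1, 12, 8, 2, 13, 14, 9, 5, 11, 7, 10]
i: (SA[i-1],SA[i]) lcp shared
  1: (0,4) 1 'a'
  2: (4,6) 1 'a'
  3: (6,3) 0 ''
  4: (3,1) 1 'b'
  5: (1,12) 2 'bc'
  6: (12,8) 1 'b'
  7: (8,2) 0 ''
  8: (2,13) 1 'c'
  9: (13,14) 0 ''
  10: (14,9) 1 'd'
  11: (9,5) 0 ''
  12: (5,11) 0 ''
  13: (11,7) 2 'hb'
  14: (7,10) 1 'h'

[0, 1, 1, 0, 1, 2, 1, 0, 1, 0, 1, 0, 0, 2, 1]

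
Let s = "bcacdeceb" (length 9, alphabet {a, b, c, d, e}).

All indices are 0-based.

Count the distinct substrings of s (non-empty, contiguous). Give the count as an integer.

41

rank | idx | suffix
   0 |   2 | acdeceb
   1 |   8 | b
   2 |   0 | bcacdeceb
   3 |   1 | cacdeceb
   4 |   3 | cdeceb
   5 |   6 | ceb
   6 |   4 | deceb
   7 |   7 | eb
   8 |   5 | eceb

SA = [2, 8, 0, 1, 3, 6, 4, 7, 5]
rank  pair      lcp
   1  s[2:],s[8:]  0  ''
   2  s[8:],s[0:]  1  'b'
   3  s[0:],s[1:]  0  ''
   4  s[1:],s[3:]  1  'c'
   5  s[3:],s[6:]  1  'c'
   6  s[6:],s[4:]  0  ''
   7  s[4:],s[7:]  0  ''
   8  s[7:],s[5:]  1  'e'

n(n+1)/2 = 9·10/2 = 45
Σ LCP = 0 + 0 + 1 + 0 + 1 + 1 + 0 + 0 + 1 = 4
distinct = 45 − 4 = 41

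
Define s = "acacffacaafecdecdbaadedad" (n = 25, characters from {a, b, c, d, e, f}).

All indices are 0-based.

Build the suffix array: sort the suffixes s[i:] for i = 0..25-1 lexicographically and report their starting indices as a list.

[18, 8, 6, 0, 2, 23, 19, 9, 17, 7, 1, 15, 12, 3, 24, 22, 16, 13, 20, 14, 11, 21, 5, 10, 4]

rank | idx | suffix
   0 |  18 | aadedad
   1 |   8 | aafecdecdbaadedad
   2 |   6 | acaafecdecdbaadedad
   3 |   0 | acacffacaafecdecdbaadedad
   4 |   2 | acffacaafecdecdbaadedad
   5 |  23 | ad
   6 |  19 | adedad
   7 |   9 | afecdecdbaadedad
   8 |  17 | baadedad
   9 |   7 | caafecdecdbaadedad
  10 |   1 | cacffacaafecdecdbaadedad
  11 |  15 | cdbaadedad
  12 |  12 | cdecdbaadedad
  13 |   3 | cffacaafecdecdbaadedad
  14 |  24 | d
  15 |  22 | dad
  16 |  16 | dbaadedad
  17 |  13 | decdbaadedad
  18 |  20 | dedad
  19 |  14 | ecdbaadedad
  20 |  11 | ecdecdbaadedad
  21 |  21 | edad
  22 |   5 | facaafecdecdbaadedad
  23 |  10 | fecdecdbaadedad
  24 |   4 | ffacaafecdecdbaadedad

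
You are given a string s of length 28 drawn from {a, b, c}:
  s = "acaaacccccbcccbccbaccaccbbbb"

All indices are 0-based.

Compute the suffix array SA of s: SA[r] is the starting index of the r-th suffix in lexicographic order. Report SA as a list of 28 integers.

[2, 3, 0, 18, 21, 4, 27, 17, 26, 25, 24, 14, 10, 1, 20, 16, 23, 13, 9, 19, 15, 22, 12, 8, 11, 7, 6, 5]

rank→(start, suffix):
  0 → (2, 'aaacccccbcccbccbaccaccbbbb')
  1 → (3, 'aacccccbcccbccbaccaccbbbb')
  2 → (0, 'acaaacccccbcccbccbaccaccbbbb')
  3 → (18, 'accaccbbbb')
  4 → (21, 'accbbbb')
  5 → (4, 'acccccbcccbccbaccaccbbbb')
  6 → (27, 'b')
  7 → (17, 'baccaccbbbb')
  8 → (26, 'bb')
  9 → (25, 'bbb')
  10 → (24, 'bbbb')
  11 → (14, 'bccbaccaccbbbb')
  12 → (10, 'bcccbccbaccaccbbbb')
  13 → (1, 'caaacccccbcccbccbaccaccbbbb')
  14 → (20, 'caccbbbb')
  15 → (16, 'cbaccaccbbbb')
  16 → (23, 'cbbbb')
  17 → (13, 'cbccbaccaccbbbb')
  18 → (9, 'cbcccbccbaccaccbbbb')
  19 → (19, 'ccaccbbbb')
  20 → (15, 'ccbaccaccbbbb')
  21 → (22, 'ccbbbb')
  22 → (12, 'ccbccbaccaccbbbb')
  23 → (8, 'ccbcccbccbaccaccbbbb')
  24 → (11, 'cccbccbaccaccbbbb')
  25 → (7, 'cccbcccbccbaccaccbbbb')
  26 → (6, 'ccccbcccbccbaccaccbbbb')
  27 → (5, 'cccccbcccbccbaccaccbbbb')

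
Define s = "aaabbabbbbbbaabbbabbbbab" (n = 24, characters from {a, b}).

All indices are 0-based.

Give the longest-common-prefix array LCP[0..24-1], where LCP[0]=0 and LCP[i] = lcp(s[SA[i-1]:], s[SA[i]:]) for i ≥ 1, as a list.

sorted suffixes:
  #0 SA[0]=0  'aaabbabbbbbbaabbbabbbbab'
  #1 SA[1]=1  'aabbabbbbbbaabbbabbbbab'
  #2 SA[2]=12  'aabbbabbbbab'
  #3 SA[3]=22  'ab'
  #4 SA[4]=2  'abbabbbbbbaabbbabbbbab'
  #5 SA[5]=13  'abbbabbbbab'
  #6 SA[6]=17  'abbbbab'
  #7 SA[7]=5  'abbbbbbaabbbabbbbab'
  #8 SA[8]=23  'b'
  #9 SA[9]=11  'baabbbabbbbab'
  #10 SA[10]=21  'bab'
  #11 SA[11]=16  'babbbbab'
  #12 SA[12]=4  'babbbbbbaabbbabbbbab'
  #13 SA[13]=10  'bbaabbbabbbbab'
  #14 SA[14]=20  'bbab'
  #15 SA[15]=15  'bbabbbbab'
  #16 SA[16]=3  'bbabbbbbbaabbbabbbbab'
  #17 SA[17]=9  'bbbaabbbabbbbab'
  #18 SA[18]=19  'bbbab'
  #19 SA[19]=14  'bbbabbbbab'
  #20 SA[20]=8  'bbbbaabbbabbbbab'
  #21 SA[21]=18  'bbbbab'
  #22 SA[22]=7  'bbbbbaabbbabbbbab'
  #23 SA[23]=6  'bbbbbbaabbbabbbbab'

SA = [0, 1, 12, 22, 2, 13, 17, 5, 23, 11, 21, 16, 4, 10, 20, 15, 3, 9, 19, 14, 8, 18, 7, 6]
rank  pair      lcp
   1  s[0:],s[1:]  2  'aa'
   2  s[1:],s[12:]  4  'aabb'
   3  s[12:],s[22:]  1  'a'
   4  s[22:],s[2:]  2  'ab'
   5  s[2:],s[13:]  3  'abb'
   6  s[13:],s[17:]  4  'abbb'
   7  s[17:],s[5:]  5  'abbbb'
   8  s[5:],s[23:]  0  ''
   9  s[23:],s[11:]  1  'b'
  10  s[11:],s[21:]  2  'ba'
  11  s[21:],s[16:]  3  'bab'
  12  s[16:],s[4:]  6  'babbbb'
  13  s[4:],s[10:]  1  'b'
  14  s[10:],s[20:]  3  'bba'
  15  s[20:],s[15:]  4  'bbab'
  16  s[15:],s[3:]  7  'bbabbbb'
  17  s[3:],s[9:]  2  'bb'
  18  s[9:],s[19:]  4  'bbba'
  19  s[19:],s[14:]  5  'bbbab'
  20  s[14:],s[8:]  3  'bbb'
  21  s[8:],s[18:]  5  'bbbba'
  22  s[18:],s[7:]  4  'bbbb'
  23  s[7:],s[6:]  5  'bbbbb'

[0, 2, 4, 1, 2, 3, 4, 5, 0, 1, 2, 3, 6, 1, 3, 4, 7, 2, 4, 5, 3, 5, 4, 5]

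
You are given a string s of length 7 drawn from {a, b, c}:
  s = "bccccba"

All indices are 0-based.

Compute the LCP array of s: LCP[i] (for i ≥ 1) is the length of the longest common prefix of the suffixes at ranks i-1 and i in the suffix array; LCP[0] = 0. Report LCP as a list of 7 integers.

[0, 0, 1, 0, 1, 2, 3]

sorted suffixes:
  #0 SA[0]=6  'a'
  #1 SA[1]=5  'ba'
  #2 SA[2]=0  'bccccba'
  #3 SA[3]=4  'cba'
  #4 SA[4]=3  'ccba'
  #5 SA[5]=2  'cccba'
  #6 SA[6]=1  'ccccba'

SA = [6, 5, 0, 4, 3, 2, 1]
[i] adj suffixes → lcp
  [1] 6/5 → 0 ('')
  [2] 5/0 → 1 ('b')
  [3] 0/4 → 0 ('')
  [4] 4/3 → 1 ('c')
  [5] 3/2 → 2 ('cc')
  [6] 2/1 → 3 ('ccc')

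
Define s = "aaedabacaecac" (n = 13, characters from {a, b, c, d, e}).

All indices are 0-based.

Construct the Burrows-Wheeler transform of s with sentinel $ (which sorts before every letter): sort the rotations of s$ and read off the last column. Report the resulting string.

rank  rotation        last
    0  $aaedabacaecac  c
    1  aaedabacaecac$  $
    2  abacaecac$aaed  d
    3  ac$aaedabacaec  c
    4  acaecac$aaedab  b
    5  aecac$aaedabac  c
    6  aedabacaecac$a  a
    7  bacaecac$aaeda  a
    8  c$aaedabacaeca  a
    9  cac$aaedabacae  e
   10  caecac$aaedaba  a
   11  dabacaecac$aae  e
   12  ecac$aaedabaca  a
   13  edabacaecac$aa  a

c$dcbcaaaeaeaa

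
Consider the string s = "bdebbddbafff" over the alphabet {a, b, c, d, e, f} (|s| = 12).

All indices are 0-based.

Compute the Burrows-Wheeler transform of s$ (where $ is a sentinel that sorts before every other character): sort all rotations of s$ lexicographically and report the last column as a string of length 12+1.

rank  rotation       last
    0  $bdebbddbafff  f
    1  afff$bdebbddb  b
    2  bafff$bdebbdd  d
    3  bbddbafff$bde  e
    4  bddbafff$bdeb  b
    5  bdebbddbafff$  $
    6  dbafff$bdebbd  d
    7  ddbafff$bdebb  b
    8  debbddbafff$b  b
    9  ebbddbafff$bd  d
   10  f$bdebbddbaff  f
   11  ff$bdebbddbaf  f
   12  fff$bdebbddba  a

fbdeb$dbbdffa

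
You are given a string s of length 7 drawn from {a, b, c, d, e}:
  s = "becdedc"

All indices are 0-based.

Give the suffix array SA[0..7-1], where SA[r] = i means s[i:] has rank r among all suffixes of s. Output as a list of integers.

[0, 6, 2, 5, 3, 1, 4]

rank→(start, suffix):
  0 → (0, 'becdedc')
  1 → (6, 'c')
  2 → (2, 'cdedc')
  3 → (5, 'dc')
  4 → (3, 'dedc')
  5 → (1, 'ecdedc')
  6 → (4, 'edc')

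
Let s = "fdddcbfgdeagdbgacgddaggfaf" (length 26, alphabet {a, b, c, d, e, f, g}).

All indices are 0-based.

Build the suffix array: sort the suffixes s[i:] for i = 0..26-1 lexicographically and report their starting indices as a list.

[15, 24, 10, 20, 5, 13, 4, 16, 19, 12, 3, 18, 2, 1, 8, 9, 25, 23, 0, 6, 14, 11, 17, 7, 22, 21]

sorted suffixes:
  #0 SA[0]=15  'acgddaggfaf'
  #1 SA[1]=24  'af'
  #2 SA[2]=10  'agdbgacgddaggfaf'
  #3 SA[3]=20  'aggfaf'
  #4 SA[4]=5  'bfgdeagdbgacgddaggfaf'
  #5 SA[5]=13  'bgacgddaggfaf'
  #6 SA[6]=4  'cbfgdeagdbgacgddaggfaf'
  #7 SA[7]=16  'cgddaggfaf'
  #8 SA[8]=19  'daggfaf'
  #9 SA[9]=12  'dbgacgddaggfaf'
  #10 SA[10]=3  'dcbfgdeagdbgacgddaggfaf'
  #11 SA[11]=18  'ddaggfaf'
  #12 SA[12]=2  'ddcbfgdeagdbgacgddaggfaf'
  #13 SA[13]=1  'dddcbfgdeagdbgacgddaggfaf'
  #14 SA[14]=8  'deagdbgacgddaggfaf'
  #15 SA[15]=9  'eagdbgacgddaggfaf'
  #16 SA[16]=25  'f'
  #17 SA[17]=23  'faf'
  #18 SA[18]=0  'fdddcbfgdeagdbgacgddaggfaf'
  #19 SA[19]=6  'fgdeagdbgacgddaggfaf'
  #20 SA[20]=14  'gacgddaggfaf'
  #21 SA[21]=11  'gdbgacgddaggfaf'
  #22 SA[22]=17  'gddaggfaf'
  #23 SA[23]=7  'gdeagdbgacgddaggfaf'
  #24 SA[24]=22  'gfaf'
  #25 SA[25]=21  'ggfaf'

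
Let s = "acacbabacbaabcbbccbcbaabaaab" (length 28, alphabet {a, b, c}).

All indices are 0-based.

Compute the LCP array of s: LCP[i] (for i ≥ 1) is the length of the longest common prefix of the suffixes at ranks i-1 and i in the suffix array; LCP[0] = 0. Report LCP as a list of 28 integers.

[0, 2, 3, 3, 1, 2, 3, 2, 1, 2, 4, 0, 1, 3, 4, 2, 2, 1, 1, 3, 2, 0, 1, 5, 3, 2, 2, 1]

sorted suffixes:
  #0 SA[0]=24  'aaab'
  #1 SA[1]=25  'aab'
  #2 SA[2]=21  'aabaaab'
  #3 SA[3]=10  'aabcbbccbcbaabaaab'
  #4 SA[4]=26  'ab'
  #5 SA[5]=22  'abaaab'
  #6 SA[6]=5  'abacbaabcbbccbcbaabaaab'
  #7 SA[7]=11  'abcbbccbcbaabaaab'
  #8 SA[8]=0  'acacbabacbaabcbbccbcbaabaaab'
  #9 SA[9]=7  'acbaabcbbccbcbaabaaab'
  #10 SA[10]=2  'acbabacbaabcbbccbcbaabaaab'
  #11 SA[11]=27  'b'
  #12 SA[12]=23  'baaab'
  #13 SA[13]=20  'baabaaab'
  #14 SA[14]=9  'baabcbbccbcbaabaaab'
  #15 SA[15]=4  'babacbaabcbbccbcbaabaaab'
  #16 SA[16]=6  'bacbaabcbbccbcbaabaaab'
  #17 SA[17]=14  'bbccbcbaabaaab'
  #18 SA[18]=18  'bcbaabaaab'
  #19 SA[19]=12  'bcbbccbcbaabaaab'
  #20 SA[20]=15  'bccbcbaabaaab'
  #21 SA[21]=1  'cacbabacbaabcbbccbcbaabaaab'
  #22 SA[22]=19  'cbaabaaab'
  #23 SA[23]=8  'cbaabcbbccbcbaabaaab'
  #24 SA[24]=3  'cbabacbaabcbbccbcbaabaaab'
  #25 SA[25]=13  'cbbccbcbaabaaab'
  #26 SA[26]=17  'cbcbaabaaab'
  #27 SA[27]=16  'ccbcbaabaaab'

SA = [24, 25, 21, 10, 26, 22, 5, 11, 0, 7, 2, 27, 23, 20, 9, 4, 6, 14, 18, 12, 15, 1, 19, 8, 3, 13, 17, 16]
rank  pair      lcp
   1  s[24:],s[25:]  2  'aa'
   2  s[25:],s[21:]  3  'aab'
   3  s[21:],s[10:]  3  'aab'
   4  s[10:],s[26:]  1  'a'
   5  s[26:],s[22:]  2  'ab'
   6  s[22:],s[5:]  3  'aba'
   7  s[5:],s[11:]  2  'ab'
   8  s[11:],s[0:]  1  'a'
   9  s[0:],s[7:]  2  'ac'
  10  s[7:],s[2:]  4  'acba'
  11  s[2:],s[27:]  0  ''
  12  s[27:],s[23:]  1  'b'
  13  s[23:],s[20:]  3  'baa'
  14  s[20:],s[9:]  4  'baab'
  15  s[9:],s[4:]  2  'ba'
  16  s[4:],s[6:]  2  'ba'
  17  s[6:],s[14:]  1  'b'
  18  s[14:],s[18:]  1  'b'
  19  s[18:],s[12:]  3  'bcb'
  20  s[12:],s[15:]  2  'bc'
  21  s[15:],s[1:]  0  ''
  22  s[1:],s[19:]  1  'c'
  23  s[19:],s[8:]  5  'cbaab'
  24  s[8:],s[3:]  3  'cba'
  25  s[3:],s[13:]  2  'cb'
  26  s[13:],s[17:]  2  'cb'
  27  s[17:],s[16:]  1  'c'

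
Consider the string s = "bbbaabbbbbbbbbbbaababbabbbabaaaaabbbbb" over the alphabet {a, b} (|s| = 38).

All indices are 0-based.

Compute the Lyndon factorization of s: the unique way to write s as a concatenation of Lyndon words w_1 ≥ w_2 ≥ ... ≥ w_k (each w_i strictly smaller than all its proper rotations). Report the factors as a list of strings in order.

emit factor 1: 'b' (i=0, period=1)
emit factor 2: 'b' (i=1, period=1)
emit factor 3: 'b' (i=2, period=1)
emit factor 4: 'aabbbbbbbbbbb' (i=3, period=13)
emit factor 5: 'aababbabbbab' (i=16, period=12)
emit factor 6: 'aaaaabbbbb' (i=28, period=10)

["b", "b", "b", "aabbbbbbbbbbb", "aababbabbbab", "aaaaabbbbb"]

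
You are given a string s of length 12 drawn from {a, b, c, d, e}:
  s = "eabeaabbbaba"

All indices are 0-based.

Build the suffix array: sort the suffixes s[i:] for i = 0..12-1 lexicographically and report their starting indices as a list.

rank | idx | suffix
   0 |  11 | a
   1 |   4 | aabbbaba
   2 |   9 | aba
   3 |   5 | abbbaba
   4 |   1 | abeaabbbaba
   5 |  10 | ba
   6 |   8 | baba
   7 |   7 | bbaba
   8 |   6 | bbbaba
   9 |   2 | beaabbbaba
  10 |   3 | eaabbbaba
  11 |   0 | eabeaabbbaba

[11, 4, 9, 5, 1, 10, 8, 7, 6, 2, 3, 0]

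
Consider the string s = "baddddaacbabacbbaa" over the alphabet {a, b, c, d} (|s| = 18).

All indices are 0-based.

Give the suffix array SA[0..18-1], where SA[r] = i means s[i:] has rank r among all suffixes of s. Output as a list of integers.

rank→(start, suffix):
  0 → (17, 'a')
  1 → (16, 'aa')
  2 → (6, 'aacbabacbbaa')
  3 → (10, 'abacbbaa')
  4 → (7, 'acbabacbbaa')
  5 → (12, 'acbbaa')
  6 → (1, 'addddaacbabacbbaa')
  7 → (15, 'baa')
  8 → (9, 'babacbbaa')
  9 → (11, 'bacbbaa')
  10 → (0, 'baddddaacbabacbbaa')
  11 → (14, 'bbaa')
  12 → (8, 'cbabacbbaa')
  13 → (13, 'cbbaa')
  14 → (5, 'daacbabacbbaa')
  15 → (4, 'ddaacbabacbbaa')
  16 → (3, 'dddaacbabacbbaa')
  17 → (2, 'ddddaacbabacbbaa')

[17, 16, 6, 10, 7, 12, 1, 15, 9, 11, 0, 14, 8, 13, 5, 4, 3, 2]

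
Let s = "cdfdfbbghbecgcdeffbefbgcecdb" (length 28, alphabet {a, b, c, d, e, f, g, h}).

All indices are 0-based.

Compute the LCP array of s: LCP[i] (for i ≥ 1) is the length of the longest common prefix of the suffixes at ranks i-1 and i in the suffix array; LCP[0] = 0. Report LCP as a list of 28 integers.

[0, 1, 1, 2, 1, 2, 0, 2, 2, 1, 1, 0, 1, 1, 2, 0, 2, 1, 2, 0, 2, 2, 1, 1, 0, 2, 1, 0]

sorted suffixes:
  #0 SA[0]=27  'b'
  #1 SA[1]=5  'bbghbecgcdeffbefbgcecdb'
  #2 SA[2]=9  'becgcdeffbefbgcecdb'
  #3 SA[3]=18  'befbgcecdb'
  #4 SA[4]=21  'bgcecdb'
  #5 SA[5]=6  'bghbecgcdeffbefbgcecdb'
  #6 SA[6]=25  'cdb'
  #7 SA[7]=13  'cdeffbefbgcecdb'
  #8 SA[8]=0  'cdfdfbbghbecgcdeffbefbgcecdb'
  #9 SA[9]=23  'cecdb'
  #10 SA[10]=11  'cgcdeffbefbgcecdb'
  #11 SA[11]=26  'db'
  #12 SA[12]=14  'deffbefbgcecdb'
  #13 SA[13]=3  'dfbbghbecgcdeffbefbgcecdb'
  #14 SA[14]=1  'dfdfbbghbecgcdeffbefbgcecdb'
  #15 SA[15]=24  'ecdb'
  #16 SA[16]=10  'ecgcdeffbefbgcecdb'
  #17 SA[17]=19  'efbgcecdb'
  #18 SA[18]=15  'effbefbgcecdb'
  #19 SA[19]=4  'fbbghbecgcdeffbefbgcecdb'
  #20 SA[20]=17  'fbefbgcecdb'
  #21 SA[21]=20  'fbgcecdb'
  #22 SA[22]=2  'fdfbbghbecgcdeffbefbgcecdb'
  #23 SA[23]=16  'ffbefbgcecdb'
  #24 SA[24]=12  'gcdeffbefbgcecdb'
  #25 SA[25]=22  'gcecdb'
  #26 SA[26]=7  'ghbecgcdeffbefbgcecdb'
  #27 SA[27]=8  'hbecgcdeffbefbgcecdb'

SA = [27, 5, 9, 18, 21, 6, 25, 13, 0, 23, 11, 26, 14, 3, 1, 24, 10, 19, 15, 4, 17, 20, 2, 16, 12, 22, 7, 8]
i: (SA[i-1],SA[i]) lcp shared
  1: (27,5) 1 'b'
  2: (5,9) 1 'b'
  3: (9,18) 2 'be'
  4: (18,21) 1 'b'
  5: (21,6) 2 'bg'
  6: (6,25) 0 ''
  7: (25,13) 2 'cd'
  8: (13,0) 2 'cd'
  9: (0,23) 1 'c'
  10: (23,11) 1 'c'
  11: (11,26) 0 ''
  12: (26,14) 1 'd'
  13: (14,3) 1 'd'
  14: (3,1) 2 'df'
  15: (1,24) 0 ''
  16: (24,10) 2 'ec'
  17: (10,19) 1 'e'
  18: (19,15) 2 'ef'
  19: (15,4) 0 ''
  20: (4,17) 2 'fb'
  21: (17,20) 2 'fb'
  22: (20,2) 1 'f'
  23: (2,16) 1 'f'
  24: (16,12) 0 ''
  25: (12,22) 2 'gc'
  26: (22,7) 1 'g'
  27: (7,8) 0 ''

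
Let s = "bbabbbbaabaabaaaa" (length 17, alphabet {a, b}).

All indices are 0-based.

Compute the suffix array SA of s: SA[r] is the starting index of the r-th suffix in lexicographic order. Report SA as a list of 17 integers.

[16, 15, 14, 13, 10, 7, 11, 8, 2, 12, 9, 6, 1, 5, 0, 4, 3]

rank | idx | suffix
   0 |  16 | a
   1 |  15 | aa
   2 |  14 | aaa
   3 |  13 | aaaa
   4 |  10 | aabaaaa
   5 |   7 | aabaabaaaa
   6 |  11 | abaaaa
   7 |   8 | abaabaaaa
   8 |   2 | abbbbaabaabaaaa
   9 |  12 | baaaa
  10 |   9 | baabaaaa
  11 |   6 | baabaabaaaa
  12 |   1 | babbbbaabaabaaaa
  13 |   5 | bbaabaabaaaa
  14 |   0 | bbabbbbaabaabaaaa
  15 |   4 | bbbaabaabaaaa
  16 |   3 | bbbbaabaabaaaa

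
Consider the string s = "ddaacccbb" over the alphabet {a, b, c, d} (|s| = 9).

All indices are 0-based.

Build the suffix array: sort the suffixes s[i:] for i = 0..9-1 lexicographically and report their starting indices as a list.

[2, 3, 8, 7, 6, 5, 4, 1, 0]

rank | idx | suffix
   0 |   2 | aacccbb
   1 |   3 | acccbb
   2 |   8 | b
   3 |   7 | bb
   4 |   6 | cbb
   5 |   5 | ccbb
   6 |   4 | cccbb
   7 |   1 | daacccbb
   8 |   0 | ddaacccbb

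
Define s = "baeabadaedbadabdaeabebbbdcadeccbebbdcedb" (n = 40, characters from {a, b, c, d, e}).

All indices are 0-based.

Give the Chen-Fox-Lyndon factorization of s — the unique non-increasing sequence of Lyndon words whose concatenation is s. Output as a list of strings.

emit factor 1: 'b' (i=0, period=1)
emit factor 2: 'ae' (i=1, period=2)
emit factor 3: 'abadaedbadabdaeabebbbdcadeccbebbdcedb' (i=3, period=37)

["b", "ae", "abadaedbadabdaeabebbbdcadeccbebbdcedb"]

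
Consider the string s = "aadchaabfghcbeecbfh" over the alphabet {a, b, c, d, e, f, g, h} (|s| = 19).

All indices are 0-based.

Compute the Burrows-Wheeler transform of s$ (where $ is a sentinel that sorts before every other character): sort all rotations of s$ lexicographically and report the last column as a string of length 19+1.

rank  rotation              last
    0  $aadchaabfghcbeecbfh  h
    1  aabfghcbeecbfh$aadch  h
    2  aadchaabfghcbeecbfh$  $
    3  abfghcbeecbfh$aadcha  a
    4  adchaabfghcbeecbfh$a  a
    5  beecbfh$aadchaabfghc  c
    6  bfghcbeecbfh$aadchaa  a
    7  bfh$aadchaabfghcbeec  c
    8  cbeecbfh$aadchaabfgh  h
    9  cbfh$aadchaabfghcbee  e
   10  chaabfghcbeecbfh$aad  d
   11  dchaabfghcbeecbfh$aa  a
   12  ecbfh$aadchaabfghcbe  e
   13  eecbfh$aadchaabfghcb  b
   14  fghcbeecbfh$aadchaab  b
   15  fh$aadchaabfghcbeecb  b
   16  ghcbeecbfh$aadchaabf  f
   17  h$aadchaabfghcbeecbf  f
   18  haabfghcbeecbfh$aadc  c
   19  hcbeecbfh$aadchaabfg  g

hh$aacachedaebbbffcg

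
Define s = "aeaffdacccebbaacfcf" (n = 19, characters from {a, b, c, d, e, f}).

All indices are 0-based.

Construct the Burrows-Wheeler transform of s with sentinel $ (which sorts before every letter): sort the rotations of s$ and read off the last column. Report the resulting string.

rank  rotation              last
    0  $aeaffdacccebbaacfcf  f
    1  aacfcf$aeaffdacccebb  b
    2  acccebbaacfcf$aeaffd  d
    3  acfcf$aeaffdacccebba  a
    4  aeaffdacccebbaacfcf$  $
    5  affdacccebbaacfcf$ae  e
    6  baacfcf$aeaffdaccceb  b
    7  bbaacfcf$aeaffdaccce  e
    8  cccebbaacfcf$aeaffda  a
    9  ccebbaacfcf$aeaffdac  c
   10  cebbaacfcf$aeaffdacc  c
   11  cf$aeaffdacccebbaacf  f
   12  cfcf$aeaffdacccebbaa  a
   13  dacccebbaacfcf$aeaff  f
   14  eaffdacccebbaacfcf$a  a
   15  ebbaacfcf$aeaffdaccc  c
   16  f$aeaffdacccebbaacfc  c
   17  fcf$aeaffdacccebbaac  c
   18  fdacccebbaacfcf$aeaf  f
   19  ffdacccebbaacfcf$aea  a

fbda$ebeaccfafacccfa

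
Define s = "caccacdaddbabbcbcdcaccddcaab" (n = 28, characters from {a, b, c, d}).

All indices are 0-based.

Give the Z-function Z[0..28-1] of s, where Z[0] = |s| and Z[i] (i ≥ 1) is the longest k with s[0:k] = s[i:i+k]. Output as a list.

[28, 0, 1, 3, 0, 1, 0, 0, 0, 0, 0, 0, 0, 0, 1, 0, 1, 0, 4, 0, 1, 1, 0, 0, 2, 0, 0, 0]

Z[0]=28
i=1: i≥r, start 0; Z[1]=0
i=2: i≥r, start 0; Z[2]=1 scan→box=[2,3)
i=3: i≥r, start 0; Z[3]=3 scan→box=[3,6)
i=4: min(r-i=2, Z[1]=0)=0; Z[4]=0
i=5: min(r-i=1, Z[2]=1)=1; Z[5]=1
i=6: i≥r, start 0; Z[6]=0
i=7: i≥r, start 0; Z[7]=0
i=8: i≥r, start 0; Z[8]=0
i=9: i≥r, start 0; Z[9]=0
i=10: i≥r, start 0; Z[10]=0
i=11: i≥r, start 0; Z[11]=0
i=12: i≥r, start 0; Z[12]=0
i=13: i≥r, start 0; Z[13]=0
i=14: i≥r, start 0; Z[14]=1 scan→box=[14,15)
i=15: i≥r, start 0; Z[15]=0
i=16: i≥r, start 0; Z[16]=1 scan→box=[16,17)
i=17: i≥r, start 0; Z[17]=0
i=18: i≥r, start 0; Z[18]=4 scan→box=[18,22)
i=19: min(r-i=3, Z[1]=0)=0; Z[19]=0
i=20: min(r-i=2, Z[2]=1)=1; Z[20]=1
i=21: min(r-i=1, Z[3]=3)=1; Z[21]=1
i=22: i≥r, start 0; Z[22]=0
i=23: i≥r, start 0; Z[23]=0
i=24: i≥r, start 0; Z[24]=2 scan→box=[24,26)
i=25: min(r-i=1, Z[1]=0)=0; Z[25]=0
i=26: i≥r, start 0; Z[26]=0
i=27: i≥r, start 0; Z[27]=0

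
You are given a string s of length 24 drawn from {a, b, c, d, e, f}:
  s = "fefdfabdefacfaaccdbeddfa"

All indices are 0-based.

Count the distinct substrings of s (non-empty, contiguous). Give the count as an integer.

sorted suffixes:
  #0 SA[0]=23  'a'
  #1 SA[1]=13  'aaccdbeddfa'
  #2 SA[2]=5  'abdefacfaaccdbeddfa'
  #3 SA[3]=14  'accdbeddfa'
  #4 SA[4]=10  'acfaaccdbeddfa'
  #5 SA[5]=6  'bdefacfaaccdbeddfa'
  #6 SA[6]=18  'beddfa'
  #7 SA[7]=15  'ccdbeddfa'
  #8 SA[8]=16  'cdbeddfa'
  #9 SA[9]=11  'cfaaccdbeddfa'
  #10 SA[10]=17  'dbeddfa'
  #11 SA[11]=20  'ddfa'
  #12 SA[12]=7  'defacfaaccdbeddfa'
  #13 SA[13]=21  'dfa'
  #14 SA[14]=3  'dfabdefacfaaccdbeddfa'
  #15 SA[15]=19  'eddfa'
  #16 SA[16]=8  'efacfaaccdbeddfa'
  #17 SA[17]=1  'efdfabdefacfaaccdbeddfa'
  #18 SA[18]=22  'fa'
  #19 SA[19]=12  'faaccdbeddfa'
  #20 SA[20]=4  'fabdefacfaaccdbeddfa'
  #21 SA[21]=9  'facfaaccdbeddfa'
  #22 SA[22]=2  'fdfabdefacfaaccdbeddfa'
  #23 SA[23]=0  'fefdfabdefacfaaccdbeddfa'

SA = [23, 13, 5, 14, 10, 6, 18, 15, 16, 11, 17, 20, 7, 21, 3, 19, 8, 1, 22, 12, 4, 9, 2, 0]
rank  pair      lcp
   1  s[23:],s[13:]  1  'a'
   2  s[13:],s[5:]  1  'a'
   3  s[5:],s[14:]  1  'a'
   4  s[14:],s[10:]  2  'ac'
   5  s[10:],s[6:]  0  ''
   6  s[6:],s[18:]  1  'b'
   7  s[18:],s[15:]  0  ''
   8  s[15:],s[16:]  1  'c'
   9  s[16:],s[11:]  1  'c'
  10  s[11:],s[17:]  0  ''
  11  s[17:],s[20:]  1  'd'
  12  s[20:],s[7:]  1  'd'
  13  s[7:],s[21:]  1  'd'
  14  s[21:],s[3:]  3  'dfa'
  15  s[3:],s[19:]  0  ''
  16  s[19:],s[8:]  1  'e'
  17  s[8:],s[1:]  2  'ef'
  18  s[1:],s[22:]  0  ''
  19  s[22:],s[12:]  2  'fa'
  20  s[12:],s[4:]  2  'fa'
  21  s[4:],s[9:]  2  'fa'
  22  s[9:],s[2:]  1  'f'
  23  s[2:],s[0:]  1  'f'

n(n+1)/2 = 24·25/2 = 300
Σ LCP = 0 + 1 + 1 + 1 + 2 + 0 + 1 + 0 + 1 + 1 + 0 + 1 + 1 + 1 + 3 + 0 + 1 + 2 + 0 + 2 + 2 + 2 + 1 + 1 = 25
distinct = 300 − 25 = 275

275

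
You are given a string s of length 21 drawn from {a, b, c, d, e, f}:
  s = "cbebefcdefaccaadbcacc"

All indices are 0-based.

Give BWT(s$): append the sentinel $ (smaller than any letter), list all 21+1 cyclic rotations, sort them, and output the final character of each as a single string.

cccfadceccb$aafacbdbee

rank  rotation                last
    0  $cbebefcdefaccaadbcacc  c
    1  aadbcacc$cbebefcdefacc  c
    2  acc$cbebefcdefaccaadbc  c
    3  accaadbcacc$cbebefcdef  f
    4  adbcacc$cbebefcdefacca  a
    5  bcacc$cbebefcdefaccaad  d
    6  bebefcdefaccaadbcacc$c  c
    7  befcdefaccaadbcacc$cbe  e
    8  c$cbebefcdefaccaadbcac  c
    9  caadbcacc$cbebefcdefac  c
   10  cacc$cbebefcdefaccaadb  b
   11  cbebefcdefaccaadbcacc$  $
   12  cc$cbebefcdefaccaadbca  a
   13  ccaadbcacc$cbebefcdefa  a
   14  cdefaccaadbcacc$cbebef  f
   15  dbcacc$cbebefcdefaccaa  a
   16  defaccaadbcacc$cbebefc  c
   17  ebefcdefaccaadbcacc$cb  b
   18  efaccaadbcacc$cbebefcd  d
   19  efcdefaccaadbcacc$cbeb  b
   20  faccaadbcacc$cbebefcde  e
   21  fcdefaccaadbcacc$cbebe  e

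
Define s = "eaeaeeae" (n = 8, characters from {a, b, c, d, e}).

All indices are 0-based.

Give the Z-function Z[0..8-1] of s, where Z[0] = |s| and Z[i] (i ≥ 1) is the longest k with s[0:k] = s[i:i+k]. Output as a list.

[8, 0, 3, 0, 1, 3, 0, 1]

Z[0]=8
i=1: outside box; Z[1]=0
i=2: outside box; Z[2]=3 scan→box=[2,5)
i=3: min(r-i=2, Z[1]=0)=0; Z[3]=0
i=4: min(r-i=1, Z[2]=3)=1; Z[4]=1
i=5: outside box; Z[5]=3 scan→box=[5,8)
i=6: min(r-i=2, Z[1]=0)=0; Z[6]=0
i=7: min(r-i=1, Z[2]=3)=1; Z[7]=1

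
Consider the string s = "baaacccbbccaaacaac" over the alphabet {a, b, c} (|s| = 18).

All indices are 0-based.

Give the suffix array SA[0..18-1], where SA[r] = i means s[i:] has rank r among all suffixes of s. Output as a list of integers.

[11, 1, 15, 12, 2, 16, 13, 3, 0, 7, 8, 17, 10, 14, 6, 9, 5, 4]

sorted suffixes:
  #0 SA[0]=11  'aaacaac'
  #1 SA[1]=1  'aaacccbbccaaacaac'
  #2 SA[2]=15  'aac'
  #3 SA[3]=12  'aacaac'
  #4 SA[4]=2  'aacccbbccaaacaac'
  #5 SA[5]=16  'ac'
  #6 SA[6]=13  'acaac'
  #7 SA[7]=3  'acccbbccaaacaac'
  #8 SA[8]=0  'baaacccbbccaaacaac'
  #9 SA[9]=7  'bbccaaacaac'
  #10 SA[10]=8  'bccaaacaac'
  #11 SA[11]=17  'c'
  #12 SA[12]=10  'caaacaac'
  #13 SA[13]=14  'caac'
  #14 SA[14]=6  'cbbccaaacaac'
  #15 SA[15]=9  'ccaaacaac'
  #16 SA[16]=5  'ccbbccaaacaac'
  #17 SA[17]=4  'cccbbccaaacaac'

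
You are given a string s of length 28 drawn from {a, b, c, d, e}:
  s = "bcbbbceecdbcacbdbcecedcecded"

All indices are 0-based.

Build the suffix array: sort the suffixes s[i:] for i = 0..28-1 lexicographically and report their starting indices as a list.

[12, 2, 3, 10, 0, 16, 4, 14, 11, 1, 13, 8, 24, 22, 17, 19, 5, 27, 9, 15, 21, 25, 7, 23, 18, 26, 20, 6]

rank | idx | suffix
   0 |  12 | acbdbcecedcecded
   1 |   2 | bbbceecdbcacbdbcecedcecded
   2 |   3 | bbceecdbcacbdbcecedcecded
   3 |  10 | bcacbdbcecedcecded
   4 |   0 | bcbbbceecdbcacbdbcecedcecded
   5 |  16 | bcecedcecded
   6 |   4 | bceecdbcacbdbcecedcecded
   7 |  14 | bdbcecedcecded
   8 |  11 | cacbdbcecedcecded
   9 |   1 | cbbbceecdbcacbdbcecedcecded
  10 |  13 | cbdbcecedcecded
  11 |   8 | cdbcacbdbcecedcecded
  12 |  24 | cded
  13 |  22 | cecded
  14 |  17 | cecedcecded
  15 |  19 | cedcecded
  16 |   5 | ceecdbcacbdbcecedcecded
  17 |  27 | d
  18 |   9 | dbcacbdbcecedcecded
  19 |  15 | dbcecedcecded
  20 |  21 | dcecded
  21 |  25 | ded
  22 |   7 | ecdbcacbdbcecedcecded
  23 |  23 | ecded
  24 |  18 | ecedcecded
  25 |  26 | ed
  26 |  20 | edcecded
  27 |   6 | eecdbcacbdbcecedcecded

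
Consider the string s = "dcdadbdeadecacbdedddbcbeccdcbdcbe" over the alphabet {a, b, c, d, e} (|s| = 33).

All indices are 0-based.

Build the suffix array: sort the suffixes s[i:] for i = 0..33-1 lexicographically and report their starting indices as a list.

[12, 3, 8, 20, 28, 5, 14, 31, 22, 11, 27, 13, 30, 21, 24, 1, 25, 2, 19, 4, 26, 29, 0, 18, 17, 6, 9, 15, 32, 7, 10, 23, 16]

sorted suffixes:
  #0 SA[0]=12  'acbdedddbcbeccdcbdcbe'
  #1 SA[1]=3  'adbdeadecacbdedddbcbeccdcbdcbe'
  #2 SA[2]=8  'adecacbdedddbcbeccdcbdcbe'
  #3 SA[3]=20  'bcbeccdcbdcbe'
  #4 SA[4]=28  'bdcbe'
  #5 SA[5]=5  'bdeadecacbdedddbcbeccdcbdcbe'
  #6 SA[6]=14  'bdedddbcbeccdcbdcbe'
  #7 SA[7]=31  'be'
  #8 SA[8]=22  'beccdcbdcbe'
  #9 SA[9]=11  'cacbdedddbcbeccdcbdcbe'
  #10 SA[10]=27  'cbdcbe'
  #11 SA[11]=13  'cbdedddbcbeccdcbdcbe'
  #12 SA[12]=30  'cbe'
  #13 SA[13]=21  'cbeccdcbdcbe'
  #14 SA[14]=24  'ccdcbdcbe'
  #15 SA[15]=1  'cdadbdeadecacbdedddbcbeccdcbdcbe'
  #16 SA[16]=25  'cdcbdcbe'
  #17 SA[17]=2  'dadbdeadecacbdedddbcbeccdcbdcbe'
  #18 SA[18]=19  'dbcbeccdcbdcbe'
  #19 SA[19]=4  'dbdeadecacbdedddbcbeccdcbdcbe'
  #20 SA[20]=26  'dcbdcbe'
  #21 SA[21]=29  'dcbe'
  #22 SA[22]=0  'dcdadbdeadecacbdedddbcbeccdcbdcbe'
  #23 SA[23]=18  'ddbcbeccdcbdcbe'
  #24 SA[24]=17  'dddbcbeccdcbdcbe'
  #25 SA[25]=6  'deadecacbdedddbcbeccdcbdcbe'
  #26 SA[26]=9  'decacbdedddbcbeccdcbdcbe'
  #27 SA[27]=15  'dedddbcbeccdcbdcbe'
  #28 SA[28]=32  'e'
  #29 SA[29]=7  'eadecacbdedddbcbeccdcbdcbe'
  #30 SA[30]=10  'ecacbdedddbcbeccdcbdcbe'
  #31 SA[31]=23  'eccdcbdcbe'
  #32 SA[32]=16  'edddbcbeccdcbdcbe'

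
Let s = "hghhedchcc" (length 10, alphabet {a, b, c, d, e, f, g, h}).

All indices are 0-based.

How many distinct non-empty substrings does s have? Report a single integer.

50

rank | idx | suffix
   0 |   9 | c
   1 |   8 | cc
   2 |   6 | chcc
   3 |   5 | dchcc
   4 |   4 | edchcc
   5 |   1 | ghhedchcc
   6 |   7 | hcc
   7 |   3 | hedchcc
   8 |   0 | hghhedchcc
   9 |   2 | hhedchcc

SA = [9, 8, 6, 5, 4, 1, 7, 3, 0, 2]
rank  pair      lcp
   1  s[9:],s[8:]  1  'c'
   2  s[8:],s[6:]  1  'c'
   3  s[6:],s[5:]  0  ''
   4  s[5:],s[4:]  0  ''
   5  s[4:],s[1:]  0  ''
   6  s[1:],s[7:]  0  ''
   7  s[7:],s[3:]  1  'h'
   8  s[3:],s[0:]  1  'h'
   9  s[0:],s[2:]  1  'h'

n(n+1)/2 = 10·11/2 = 55
Σ LCP = 0 + 1 + 1 + 0 + 0 + 0 + 0 + 1 + 1 + 1 = 5
distinct = 55 − 5 = 50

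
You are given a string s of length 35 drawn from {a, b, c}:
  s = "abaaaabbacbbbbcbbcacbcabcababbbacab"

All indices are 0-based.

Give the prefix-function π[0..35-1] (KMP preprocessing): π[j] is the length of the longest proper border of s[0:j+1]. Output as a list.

π[0] = 0
j=1 s[j]='b': π[1]=0 (border '')
j=2 s[j]='a': π[2]=1 (border 'a')
j=3 s[j]='a': k: 1→0; π[3]=1 (border 'a')
j=4 s[j]='a': k: 1→0; π[4]=1 (border 'a')
j=5 s[j]='a': k: 1→0; π[5]=1 (border 'a')
j=6 s[j]='b': π[6]=2 (border 'ab')
j=7 s[j]='b': k: 2→0; π[7]=0 (border '')
j=8 s[j]='a': π[8]=1 (border 'a')
j=9 s[j]='c': k: 1→0; π[9]=0 (border '')
j=10 s[j]='b': π[10]=0 (border '')
j=11 s[j]='b': π[11]=0 (border '')
j=12 s[j]='b': π[12]=0 (border '')
j=13 s[j]='b': π[13]=0 (border '')
j=14 s[j]='c': π[14]=0 (border '')
j=15 s[j]='b': π[15]=0 (border '')
j=16 s[j]='b': π[16]=0 (border '')
j=17 s[j]='c': π[17]=0 (border '')
j=18 s[j]='a': π[18]=1 (border 'a')
j=19 s[j]='c': k: 1→0; π[19]=0 (border '')
j=20 s[j]='b': π[20]=0 (border '')
j=21 s[j]='c': π[21]=0 (border '')
j=22 s[j]='a': π[22]=1 (border 'a')
j=23 s[j]='b': π[23]=2 (border 'ab')
j=24 s[j]='c': k: 2→0; π[24]=0 (border '')
j=25 s[j]='a': π[25]=1 (border 'a')
j=26 s[j]='b': π[26]=2 (border 'ab')
j=27 s[j]='a': π[27]=3 (border 'aba')
j=28 s[j]='b': k: 3→1; π[28]=2 (border 'ab')
j=29 s[j]='b': k: 2→0; π[29]=0 (border '')
j=30 s[j]='b': π[30]=0 (border '')
j=31 s[j]='a': π[31]=1 (border 'a')
j=32 s[j]='c': k: 1→0; π[32]=0 (border '')
j=33 s[j]='a': π[33]=1 (border 'a')
j=34 s[j]='b': π[34]=2 (border 'ab')

[0, 0, 1, 1, 1, 1, 2, 0, 1, 0, 0, 0, 0, 0, 0, 0, 0, 0, 1, 0, 0, 0, 1, 2, 0, 1, 2, 3, 2, 0, 0, 1, 0, 1, 2]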